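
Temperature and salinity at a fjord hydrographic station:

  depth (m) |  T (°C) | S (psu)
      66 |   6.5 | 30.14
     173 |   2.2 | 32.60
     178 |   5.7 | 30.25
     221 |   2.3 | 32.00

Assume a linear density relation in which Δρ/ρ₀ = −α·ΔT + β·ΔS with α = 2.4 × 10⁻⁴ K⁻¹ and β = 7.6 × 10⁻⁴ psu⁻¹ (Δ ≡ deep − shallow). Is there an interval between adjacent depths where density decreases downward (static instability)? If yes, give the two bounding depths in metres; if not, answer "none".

Evaluate Δρ/ρ₀ = −αΔT + βΔS across each adjacent pair:
  66–173 m: −αΔT+βΔS = −(2.4 × 10⁻⁴)(-4.3)+(7.6 × 10⁻⁴)(+2.46) = 2.9 × 10⁻³ → stable
  173–178 m: −αΔT+βΔS = −(2.4 × 10⁻⁴)(+3.5)+(7.6 × 10⁻⁴)(-2.35) = -2.6 × 10⁻³ → UNSTABLE
  178–221 m: −αΔT+βΔS = −(2.4 × 10⁻⁴)(-3.4)+(7.6 × 10⁻⁴)(+1.75) = 2.1 × 10⁻³ → stable
The 173–178 m interval has Δρ < 0: lighter water underlies denser water.

173–178 m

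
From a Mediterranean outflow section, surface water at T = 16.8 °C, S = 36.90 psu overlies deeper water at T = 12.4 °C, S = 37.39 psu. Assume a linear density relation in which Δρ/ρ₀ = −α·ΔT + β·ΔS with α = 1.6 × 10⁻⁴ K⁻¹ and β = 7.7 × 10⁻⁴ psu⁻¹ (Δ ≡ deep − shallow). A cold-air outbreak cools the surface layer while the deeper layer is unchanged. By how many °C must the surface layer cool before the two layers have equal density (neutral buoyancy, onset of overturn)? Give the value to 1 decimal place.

6.8 °C

Neutral buoyancy requires Δρ = 0, i.e. −α(T_deep − T_surf′) + β(S_deep − S_surf) = 0.
T_surf′ = T_deep − (β/α)·ΔS = 12.4 − (7.7 × 10⁻⁴/1.6 × 10⁻⁴)·(+0.49) = 10.042 °C.
Cooling required: 16.8 − (10.042) = 6.758 °C.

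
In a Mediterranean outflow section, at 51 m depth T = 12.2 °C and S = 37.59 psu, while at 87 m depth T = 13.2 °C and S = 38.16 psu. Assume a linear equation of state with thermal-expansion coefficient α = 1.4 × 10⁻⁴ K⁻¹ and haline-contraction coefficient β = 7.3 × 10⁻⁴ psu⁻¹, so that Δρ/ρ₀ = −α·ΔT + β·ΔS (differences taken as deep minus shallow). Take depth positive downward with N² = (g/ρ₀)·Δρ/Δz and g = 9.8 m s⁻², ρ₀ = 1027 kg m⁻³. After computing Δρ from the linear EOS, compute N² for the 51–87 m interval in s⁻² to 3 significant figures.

ΔT = +1.0 K, ΔS = +0.57 psu (deep − shallow).
Δρ/ρ₀ = −αΔT + βΔS = -1.40 × 10⁻⁴ + 4.161 × 10⁻⁴ = 2.761 × 10⁻⁴, so Δρ ≈ 0.2836 kg m⁻³.
N² = (g/ρ₀)·Δρ/Δz = g·(Δρ/ρ₀)/Δz = 9.8 × 2.761 × 10⁻⁴ / 36 = 7.5161 × 10⁻⁵ s⁻² ≈ 7.52 × 10⁻⁵ s⁻².

7.52 × 10⁻⁵ s⁻²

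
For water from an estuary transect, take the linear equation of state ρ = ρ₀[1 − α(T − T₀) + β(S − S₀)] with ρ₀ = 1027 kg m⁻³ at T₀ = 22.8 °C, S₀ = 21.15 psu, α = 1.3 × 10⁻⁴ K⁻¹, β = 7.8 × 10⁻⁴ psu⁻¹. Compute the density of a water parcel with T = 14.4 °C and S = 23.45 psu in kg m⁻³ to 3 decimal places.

1029.964 kg m⁻³

T − T₀ = -8.4 K, S − S₀ = +2.30 psu.
Bracket = 1 − α·(-8.4) + β·(+2.30) = 1 + (2.886 × 10⁻³) = 1.0028860.
ρ = 1027 × 1.0028860 = 1029.964 kg m⁻³.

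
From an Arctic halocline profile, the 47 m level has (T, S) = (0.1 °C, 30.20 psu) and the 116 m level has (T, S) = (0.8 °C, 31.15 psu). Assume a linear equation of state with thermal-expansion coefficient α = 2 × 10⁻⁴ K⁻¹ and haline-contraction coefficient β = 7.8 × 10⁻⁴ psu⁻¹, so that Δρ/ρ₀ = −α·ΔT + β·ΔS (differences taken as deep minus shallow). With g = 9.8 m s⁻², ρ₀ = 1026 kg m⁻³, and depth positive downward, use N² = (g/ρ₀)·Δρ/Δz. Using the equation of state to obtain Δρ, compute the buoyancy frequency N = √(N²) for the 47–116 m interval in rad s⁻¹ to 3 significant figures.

9.24 × 10⁻³ rad s⁻¹

ΔT = +0.7 K, ΔS = +0.95 psu (deep − shallow).
Δρ/ρ₀ = −αΔT + βΔS = -1.40 × 10⁻⁴ + 7.41 × 10⁻⁴ = 6.01 × 10⁻⁴, so Δρ ≈ 0.6166 kg m⁻³.
N² = (g/ρ₀)·Δρ/Δz = g·(Δρ/ρ₀)/Δz = 9.8 × 6.01 × 10⁻⁴ / 69 = 8.5359 × 10⁻⁵ s⁻².
N = √(8.5359 × 10⁻⁵) = 9.2390 × 10⁻³ rad s⁻¹ ≈ 9.24 × 10⁻³ rad s⁻¹.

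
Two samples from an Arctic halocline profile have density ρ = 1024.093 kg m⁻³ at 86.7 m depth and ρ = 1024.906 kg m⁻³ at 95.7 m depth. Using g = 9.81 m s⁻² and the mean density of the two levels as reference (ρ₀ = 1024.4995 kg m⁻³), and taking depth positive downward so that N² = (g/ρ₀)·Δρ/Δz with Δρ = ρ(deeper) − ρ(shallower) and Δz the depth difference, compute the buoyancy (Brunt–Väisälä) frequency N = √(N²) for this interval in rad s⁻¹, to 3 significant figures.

Δρ = 1024.906 − 1024.093 = 0.813 kg m⁻³ over Δz = 95.7 − 86.7 = 9 m.
N² = (9.81/1024.4995) × (0.813/9) = 8.6498 × 10⁻⁴ s⁻².
N = √(8.6498 × 10⁻⁴) = 0.029411 rad s⁻¹ ≈ 0.0294 rad s⁻¹.

0.0294 rad s⁻¹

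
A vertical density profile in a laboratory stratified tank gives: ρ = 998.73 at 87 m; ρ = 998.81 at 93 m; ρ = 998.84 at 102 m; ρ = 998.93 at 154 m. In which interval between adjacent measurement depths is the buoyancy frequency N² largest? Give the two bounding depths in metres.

Compute the density gradient over each adjacent pair:
  87–93 m: Δρ/Δz = 0.08/6 = 0.013 kg m⁻⁴
  93–102 m: Δρ/Δz = 0.03/9 = 3.3 × 10⁻³ kg m⁻⁴
  102–154 m: Δρ/Δz = 0.09/52 = 1.7 × 10⁻³ kg m⁻⁴
The largest gradient is in the 87–93 m interval — the pycnocline.

87–93 m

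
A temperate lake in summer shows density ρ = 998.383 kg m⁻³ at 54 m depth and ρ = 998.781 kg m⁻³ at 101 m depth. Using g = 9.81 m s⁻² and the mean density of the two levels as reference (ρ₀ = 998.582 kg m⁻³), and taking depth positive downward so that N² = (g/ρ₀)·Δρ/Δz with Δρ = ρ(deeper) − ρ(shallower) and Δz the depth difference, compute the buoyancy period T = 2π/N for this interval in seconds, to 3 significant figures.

Δρ = 998.781 − 998.383 = 0.398 kg m⁻³ over Δz = 101 − 54 = 47 m.
N² = (9.81/998.582) × (0.398/47) = 8.3190 × 10⁻⁵ s⁻².
N = √(8.3190 × 10⁻⁵) = 9.1209 × 10⁻³ rad s⁻¹, so T = 2π/N = 688.88 s ≈ 689 s.

689 s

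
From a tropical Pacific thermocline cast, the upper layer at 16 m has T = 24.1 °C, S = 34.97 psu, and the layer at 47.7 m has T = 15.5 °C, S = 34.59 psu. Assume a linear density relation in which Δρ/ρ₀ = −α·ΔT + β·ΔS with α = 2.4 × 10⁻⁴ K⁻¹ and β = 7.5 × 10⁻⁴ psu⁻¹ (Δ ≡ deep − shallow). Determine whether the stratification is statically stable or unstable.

stable

ΔT = 15.5 − 24.1 = -8.6 K and ΔS = 34.59 − 34.97 = -0.38 psu (deep − shallow).
−αΔT = 2.064 × 10⁻³; βΔS = -2.85 × 10⁻⁴; sum Δρ/ρ₀ = 1.779 × 10⁻³.
Δρ/ρ₀ > 0, so Δρ > 0: deeper water is denser → statically stable.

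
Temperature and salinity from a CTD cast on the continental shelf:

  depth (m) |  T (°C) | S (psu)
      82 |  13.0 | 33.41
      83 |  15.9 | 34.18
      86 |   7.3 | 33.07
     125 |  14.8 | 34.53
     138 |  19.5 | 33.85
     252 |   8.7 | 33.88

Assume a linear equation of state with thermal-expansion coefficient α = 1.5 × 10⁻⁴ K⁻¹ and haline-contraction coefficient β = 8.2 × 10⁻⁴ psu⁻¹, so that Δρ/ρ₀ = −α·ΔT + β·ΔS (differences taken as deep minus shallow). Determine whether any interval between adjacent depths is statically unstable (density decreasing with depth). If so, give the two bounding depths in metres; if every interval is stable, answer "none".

Evaluate Δρ/ρ₀ = −αΔT + βΔS across each adjacent pair:
  82–83 m: −αΔT+βΔS = −(1.5 × 10⁻⁴)(+2.9)+(8.2 × 10⁻⁴)(+0.77) = 2.0 × 10⁻⁴ → stable
  83–86 m: −αΔT+βΔS = −(1.5 × 10⁻⁴)(-8.6)+(8.2 × 10⁻⁴)(-1.11) = 3.8 × 10⁻⁴ → stable
  86–125 m: −αΔT+βΔS = −(1.5 × 10⁻⁴)(+7.5)+(8.2 × 10⁻⁴)(+1.46) = 7.2 × 10⁻⁵ → stable
  125–138 m: −αΔT+βΔS = −(1.5 × 10⁻⁴)(+4.7)+(8.2 × 10⁻⁴)(-0.68) = -1.3 × 10⁻³ → UNSTABLE
  138–252 m: −αΔT+βΔS = −(1.5 × 10⁻⁴)(-10.8)+(8.2 × 10⁻⁴)(+0.03) = 1.6 × 10⁻³ → stable
The 125–138 m interval has Δρ < 0: lighter water underlies denser water.

125–138 m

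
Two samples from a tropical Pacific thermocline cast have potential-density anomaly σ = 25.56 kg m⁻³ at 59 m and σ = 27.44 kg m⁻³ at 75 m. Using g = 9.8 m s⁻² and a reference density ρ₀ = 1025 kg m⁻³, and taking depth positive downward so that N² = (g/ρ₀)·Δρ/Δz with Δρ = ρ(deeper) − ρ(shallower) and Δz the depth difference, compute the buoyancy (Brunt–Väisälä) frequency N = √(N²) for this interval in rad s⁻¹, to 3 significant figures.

Δρ = 1027.44 − 1025.56 = 1.88 kg m⁻³ over Δz = 75 − 59 = 16 m.
N² = (9.8/1025) × (1.88/16) = 1.1234 × 10⁻³ s⁻².
N = √(1.1234 × 10⁻³) = 0.033517 rad s⁻¹ ≈ 0.0335 rad s⁻¹.

0.0335 rad s⁻¹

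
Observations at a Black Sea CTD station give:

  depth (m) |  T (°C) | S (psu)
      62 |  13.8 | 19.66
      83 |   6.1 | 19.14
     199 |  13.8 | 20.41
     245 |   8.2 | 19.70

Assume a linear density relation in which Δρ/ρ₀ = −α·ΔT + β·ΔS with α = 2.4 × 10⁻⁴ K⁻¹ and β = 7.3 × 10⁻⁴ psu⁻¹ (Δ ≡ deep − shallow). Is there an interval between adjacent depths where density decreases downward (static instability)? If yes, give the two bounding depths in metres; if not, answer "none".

Evaluate Δρ/ρ₀ = −αΔT + βΔS across each adjacent pair:
  62–83 m: −αΔT+βΔS = −(2.4 × 10⁻⁴)(-7.7)+(7.3 × 10⁻⁴)(-0.52) = 1.5 × 10⁻³ → stable
  83–199 m: −αΔT+βΔS = −(2.4 × 10⁻⁴)(+7.7)+(7.3 × 10⁻⁴)(+1.27) = -9.2 × 10⁻⁴ → UNSTABLE
  199–245 m: −αΔT+βΔS = −(2.4 × 10⁻⁴)(-5.6)+(7.3 × 10⁻⁴)(-0.71) = 8.3 × 10⁻⁴ → stable
The 83–199 m interval has Δρ < 0: lighter water underlies denser water.

83–199 m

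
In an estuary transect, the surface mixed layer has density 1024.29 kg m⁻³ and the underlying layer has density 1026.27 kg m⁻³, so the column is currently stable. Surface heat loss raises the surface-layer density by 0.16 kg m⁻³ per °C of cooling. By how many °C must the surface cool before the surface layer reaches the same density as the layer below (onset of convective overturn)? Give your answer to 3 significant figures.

12.4 °C

Density deficit of the surface layer: 1026.27 − 1024.29 = 1.98 kg m⁻³.
Required change = 1.98 / 0.16 = 12.4 °C.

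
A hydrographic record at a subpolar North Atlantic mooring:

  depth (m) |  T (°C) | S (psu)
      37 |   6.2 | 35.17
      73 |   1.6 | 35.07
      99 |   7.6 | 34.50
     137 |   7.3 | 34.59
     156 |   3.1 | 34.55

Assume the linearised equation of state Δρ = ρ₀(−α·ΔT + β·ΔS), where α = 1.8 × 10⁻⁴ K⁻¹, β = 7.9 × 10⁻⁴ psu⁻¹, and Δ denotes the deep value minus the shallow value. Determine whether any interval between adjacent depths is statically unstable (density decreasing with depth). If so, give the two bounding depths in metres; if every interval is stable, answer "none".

73–99 m

Evaluate Δρ/ρ₀ = −αΔT + βΔS across each adjacent pair:
  37–73 m: −αΔT+βΔS = −(1.8 × 10⁻⁴)(-4.6)+(7.9 × 10⁻⁴)(-0.10) = 7.5 × 10⁻⁴ → stable
  73–99 m: −αΔT+βΔS = −(1.8 × 10⁻⁴)(+6.0)+(7.9 × 10⁻⁴)(-0.57) = -1.5 × 10⁻³ → UNSTABLE
  99–137 m: −αΔT+βΔS = −(1.8 × 10⁻⁴)(-0.3)+(7.9 × 10⁻⁴)(+0.09) = 1.3 × 10⁻⁴ → stable
  137–156 m: −αΔT+βΔS = −(1.8 × 10⁻⁴)(-4.2)+(7.9 × 10⁻⁴)(-0.04) = 7.2 × 10⁻⁴ → stable
The 73–99 m interval has Δρ < 0: lighter water underlies denser water.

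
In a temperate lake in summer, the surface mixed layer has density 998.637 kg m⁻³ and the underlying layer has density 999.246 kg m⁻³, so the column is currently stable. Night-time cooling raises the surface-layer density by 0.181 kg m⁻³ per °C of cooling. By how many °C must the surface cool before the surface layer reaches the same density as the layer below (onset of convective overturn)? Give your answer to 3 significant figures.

3.36 °C

Density deficit of the surface layer: 999.246 − 998.637 = 0.609 kg m⁻³.
Required change = 0.609 / 0.181 = 3.36 °C.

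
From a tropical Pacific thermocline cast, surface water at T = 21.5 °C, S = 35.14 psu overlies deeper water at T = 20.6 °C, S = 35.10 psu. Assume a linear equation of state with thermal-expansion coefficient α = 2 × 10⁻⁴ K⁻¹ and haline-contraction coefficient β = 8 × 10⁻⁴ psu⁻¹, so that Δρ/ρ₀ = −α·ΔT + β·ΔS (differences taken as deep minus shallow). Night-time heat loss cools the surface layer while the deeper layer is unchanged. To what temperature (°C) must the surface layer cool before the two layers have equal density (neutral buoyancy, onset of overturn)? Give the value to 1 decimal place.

Neutral buoyancy requires Δρ = 0, i.e. −α(T_deep − T_surf′) + β(S_deep − S_surf) = 0.
T_surf′ = T_deep − (β/α)·ΔS = 20.6 − (8 × 10⁻⁴/2 × 10⁻⁴)·(-0.04) = 20.760 °C.
Cooling required: 21.5 − (20.760) = 0.740 °C.

20.8 °C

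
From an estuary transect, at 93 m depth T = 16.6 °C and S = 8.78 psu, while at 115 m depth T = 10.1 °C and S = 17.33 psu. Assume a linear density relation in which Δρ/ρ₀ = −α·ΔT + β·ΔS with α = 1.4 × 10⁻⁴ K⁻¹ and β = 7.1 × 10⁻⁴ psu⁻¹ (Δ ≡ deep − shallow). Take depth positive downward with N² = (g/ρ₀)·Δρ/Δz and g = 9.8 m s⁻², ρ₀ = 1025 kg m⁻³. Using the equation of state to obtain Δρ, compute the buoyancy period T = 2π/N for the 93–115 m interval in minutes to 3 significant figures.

ΔT = -6.5 K, ΔS = +8.55 psu (deep − shallow).
Δρ/ρ₀ = −αΔT + βΔS = 9.10 × 10⁻⁴ + 6.0705 × 10⁻³ = 6.9805 × 10⁻³, so Δρ ≈ 7.155 kg m⁻³.
N² = (g/ρ₀)·Δρ/Δz = g·(Δρ/ρ₀)/Δz = 9.8 × 6.9805 × 10⁻³ / 22 = 3.1095 × 10⁻³ s⁻².
N = √(3.1095 × 10⁻³) = 0.055763 rad s⁻¹ → T = 2π/N = 112.68 s = 1.8780 min ≈ 1.88 min.

1.88 min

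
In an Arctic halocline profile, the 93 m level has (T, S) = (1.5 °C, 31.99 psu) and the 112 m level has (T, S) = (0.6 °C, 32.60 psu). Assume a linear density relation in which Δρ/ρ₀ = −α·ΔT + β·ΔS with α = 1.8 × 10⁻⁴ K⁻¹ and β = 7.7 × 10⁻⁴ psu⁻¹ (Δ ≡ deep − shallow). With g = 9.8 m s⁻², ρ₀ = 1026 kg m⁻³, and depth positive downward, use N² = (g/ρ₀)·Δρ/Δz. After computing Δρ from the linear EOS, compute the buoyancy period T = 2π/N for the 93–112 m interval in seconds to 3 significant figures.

ΔT = -0.9 K, ΔS = +0.61 psu (deep − shallow).
Δρ/ρ₀ = −αΔT + βΔS = 1.62 × 10⁻⁴ + 4.697 × 10⁻⁴ = 6.317 × 10⁻⁴, so Δρ ≈ 0.6481 kg m⁻³.
N² = (g/ρ₀)·Δρ/Δz = g·(Δρ/ρ₀)/Δz = 9.8 × 6.317 × 10⁻⁴ / 19 = 3.2582 × 10⁻⁴ s⁻².
N = √(3.2582 × 10⁻⁴) = 0.018050 rad s⁻¹ → T = 2π/N = 348.10 s ≈ 348 s.

348 s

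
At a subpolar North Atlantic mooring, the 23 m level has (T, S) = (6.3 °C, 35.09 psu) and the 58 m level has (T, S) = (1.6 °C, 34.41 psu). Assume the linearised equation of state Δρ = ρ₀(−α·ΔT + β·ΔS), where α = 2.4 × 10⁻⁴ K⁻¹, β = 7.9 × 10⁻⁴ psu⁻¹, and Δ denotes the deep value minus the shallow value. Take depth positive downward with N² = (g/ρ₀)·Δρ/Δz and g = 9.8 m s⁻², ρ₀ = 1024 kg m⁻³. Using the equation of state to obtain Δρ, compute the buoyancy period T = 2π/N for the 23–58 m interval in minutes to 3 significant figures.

8.14 min

ΔT = -4.7 K, ΔS = -0.68 psu (deep − shallow).
Δρ/ρ₀ = −αΔT + βΔS = 1.128 × 10⁻³ − 5.372 × 10⁻⁴ = 5.908 × 10⁻⁴, so Δρ ≈ 0.6050 kg m⁻³.
N² = (g/ρ₀)·Δρ/Δz = g·(Δρ/ρ₀)/Δz = 9.8 × 5.908 × 10⁻⁴ / 35 = 1.6542 × 10⁻⁴ s⁻².
N = √(1.6542 × 10⁻⁴) = 0.012862 rad s⁻¹ → T = 2π/N = 488.51 s = 8.1418 min ≈ 8.14 min.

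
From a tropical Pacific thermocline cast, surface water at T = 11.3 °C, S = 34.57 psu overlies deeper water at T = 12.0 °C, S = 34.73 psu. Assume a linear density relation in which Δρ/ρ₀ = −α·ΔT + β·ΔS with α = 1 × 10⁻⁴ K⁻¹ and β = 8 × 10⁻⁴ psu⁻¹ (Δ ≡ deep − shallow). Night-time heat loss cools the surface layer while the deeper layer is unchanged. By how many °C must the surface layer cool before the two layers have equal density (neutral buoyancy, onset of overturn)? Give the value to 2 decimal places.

0.58 °C

Neutral buoyancy requires Δρ = 0, i.e. −α(T_deep − T_surf′) + β(S_deep − S_surf) = 0.
T_surf′ = T_deep − (β/α)·ΔS = 12.0 − (8 × 10⁻⁴/1 × 10⁻⁴)·(+0.16) = 10.7200 °C.
Cooling required: 11.3 − (10.7200) = 0.5800 °C.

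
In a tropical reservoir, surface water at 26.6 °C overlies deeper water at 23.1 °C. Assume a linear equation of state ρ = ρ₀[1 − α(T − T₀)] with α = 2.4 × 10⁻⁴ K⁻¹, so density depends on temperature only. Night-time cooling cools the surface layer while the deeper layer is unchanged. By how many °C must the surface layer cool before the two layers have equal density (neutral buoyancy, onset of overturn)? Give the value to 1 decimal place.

3.5 °C

With temperature the only control, equal density requires T_surf′ = T_deep.
T_surf′ = 23.1 °C.
Cooling required: 26.6 − 23.1 = 3.5 °C.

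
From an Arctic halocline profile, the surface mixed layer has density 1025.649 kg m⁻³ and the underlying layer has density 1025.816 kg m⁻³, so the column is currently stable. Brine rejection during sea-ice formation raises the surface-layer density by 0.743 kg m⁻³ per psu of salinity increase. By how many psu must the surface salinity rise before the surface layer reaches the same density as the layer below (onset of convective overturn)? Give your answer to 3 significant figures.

Density deficit of the surface layer: 1025.816 − 1025.649 = 0.167 kg m⁻³.
Required change = 0.167 / 0.743 = 0.225 psu.

0.225 psu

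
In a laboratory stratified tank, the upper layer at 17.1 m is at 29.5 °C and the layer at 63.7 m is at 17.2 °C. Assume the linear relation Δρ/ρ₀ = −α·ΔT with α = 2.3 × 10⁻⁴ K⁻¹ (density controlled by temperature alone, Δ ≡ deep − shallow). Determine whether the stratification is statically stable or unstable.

stable

ΔT = 17.2 − 29.5 = -12.3 K, so Δρ/ρ₀ = −αΔT = 2.829 × 10⁻³.
Δρ/ρ₀ > 0, so Δρ > 0: deeper water is denser → statically stable.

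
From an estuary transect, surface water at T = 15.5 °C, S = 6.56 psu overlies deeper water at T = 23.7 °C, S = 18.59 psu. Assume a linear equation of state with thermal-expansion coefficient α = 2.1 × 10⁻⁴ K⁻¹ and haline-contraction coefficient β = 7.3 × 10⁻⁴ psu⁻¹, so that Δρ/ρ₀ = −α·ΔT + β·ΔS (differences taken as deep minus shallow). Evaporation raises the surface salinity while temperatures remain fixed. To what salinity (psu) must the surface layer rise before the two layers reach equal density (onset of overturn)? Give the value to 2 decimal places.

16.23 psu

Neutral buoyancy requires −α(T_deep − T_surf) + β(S_deep − S_surf′) = 0.
S_surf′ = S_deep − (α/β)·ΔT = 18.59 − (2.1 × 10⁻⁴/7.3 × 10⁻⁴)·(+8.2) = 16.2311 psu.
Increase required: 16.2311 − 6.56 = 9.6711 psu.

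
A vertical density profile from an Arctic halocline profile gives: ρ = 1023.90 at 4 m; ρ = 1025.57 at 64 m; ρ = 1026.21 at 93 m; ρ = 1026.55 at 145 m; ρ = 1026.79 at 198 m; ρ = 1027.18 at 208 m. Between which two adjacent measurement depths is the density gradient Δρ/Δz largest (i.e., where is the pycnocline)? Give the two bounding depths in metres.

Compute the density gradient over each adjacent pair:
  4–64 m: Δρ/Δz = 1.67/60 = 0.028 kg m⁻⁴
  64–93 m: Δρ/Δz = 0.64/29 = 0.022 kg m⁻⁴
  93–145 m: Δρ/Δz = 0.34/52 = 6.5 × 10⁻³ kg m⁻⁴
  145–198 m: Δρ/Δz = 0.24/53 = 4.5 × 10⁻³ kg m⁻⁴
  198–208 m: Δρ/Δz = 0.39/10 = 0.039 kg m⁻⁴
The largest gradient is in the 198–208 m interval — the pycnocline.

198–208 m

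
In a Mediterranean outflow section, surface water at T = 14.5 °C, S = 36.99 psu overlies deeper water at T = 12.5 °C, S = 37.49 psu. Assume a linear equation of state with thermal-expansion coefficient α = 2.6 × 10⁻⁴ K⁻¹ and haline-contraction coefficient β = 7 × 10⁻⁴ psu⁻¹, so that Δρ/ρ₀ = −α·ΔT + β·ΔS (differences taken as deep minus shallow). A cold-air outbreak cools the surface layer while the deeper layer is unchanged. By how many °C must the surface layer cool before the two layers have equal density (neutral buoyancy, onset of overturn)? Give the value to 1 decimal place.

3.3 °C

Neutral buoyancy requires Δρ = 0, i.e. −α(T_deep − T_surf′) + β(S_deep − S_surf) = 0.
T_surf′ = T_deep − (β/α)·ΔS = 12.5 − (7 × 10⁻⁴/2.6 × 10⁻⁴)·(+0.50) = 11.154 °C.
Cooling required: 14.5 − (11.154) = 3.346 °C.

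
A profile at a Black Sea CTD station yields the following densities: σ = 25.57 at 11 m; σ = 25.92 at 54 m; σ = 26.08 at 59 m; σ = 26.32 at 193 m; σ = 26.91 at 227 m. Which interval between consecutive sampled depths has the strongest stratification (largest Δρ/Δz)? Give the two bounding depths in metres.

54–59 m

Compute the density gradient over each adjacent pair:
  11–54 m: Δρ/Δz = 0.35/43 = 8.1 × 10⁻³ kg m⁻⁴
  54–59 m: Δρ/Δz = 0.16/5 = 0.032 kg m⁻⁴
  59–193 m: Δρ/Δz = 0.24/134 = 1.8 × 10⁻³ kg m⁻⁴
  193–227 m: Δρ/Δz = 0.59/34 = 0.017 kg m⁻⁴
The largest gradient is in the 54–59 m interval — the pycnocline.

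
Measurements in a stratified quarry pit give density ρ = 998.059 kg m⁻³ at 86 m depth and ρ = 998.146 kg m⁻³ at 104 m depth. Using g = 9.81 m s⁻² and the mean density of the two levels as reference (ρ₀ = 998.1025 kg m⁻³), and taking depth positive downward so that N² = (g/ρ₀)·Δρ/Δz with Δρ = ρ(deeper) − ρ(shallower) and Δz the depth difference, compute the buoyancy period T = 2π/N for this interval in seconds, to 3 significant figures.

Δρ = 998.146 − 998.059 = 0.087 kg m⁻³ over Δz = 104 − 86 = 18 m.
N² = (9.81/998.1025) × (0.087/18) = 4.7505 × 10⁻⁵ s⁻².
N = √(4.7505 × 10⁻⁵) = 6.8924 × 10⁻³ rad s⁻¹, so T = 2π/N = 911.61 s ≈ 912 s.

912 s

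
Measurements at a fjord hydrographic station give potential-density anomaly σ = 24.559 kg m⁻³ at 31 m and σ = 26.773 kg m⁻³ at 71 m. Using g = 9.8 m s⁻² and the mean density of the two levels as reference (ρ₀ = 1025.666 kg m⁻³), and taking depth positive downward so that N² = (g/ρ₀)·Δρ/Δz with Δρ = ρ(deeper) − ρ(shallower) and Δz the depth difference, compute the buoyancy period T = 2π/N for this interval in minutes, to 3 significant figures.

Δρ = 1026.773 − 1024.559 = 2.214 kg m⁻³ over Δz = 71 − 31 = 40 m.
N² = (9.8/1025.666) × (2.214/40) = 5.2886 × 10⁻⁴ s⁻².
N = √(5.2886 × 10⁻⁴) = 0.022997 rad s⁻¹, so T = 2π/N = 273.22 s = 4.5537 min ≈ 4.55 min.
Since Δρ > 0 the layer is stably stratified.

4.55 min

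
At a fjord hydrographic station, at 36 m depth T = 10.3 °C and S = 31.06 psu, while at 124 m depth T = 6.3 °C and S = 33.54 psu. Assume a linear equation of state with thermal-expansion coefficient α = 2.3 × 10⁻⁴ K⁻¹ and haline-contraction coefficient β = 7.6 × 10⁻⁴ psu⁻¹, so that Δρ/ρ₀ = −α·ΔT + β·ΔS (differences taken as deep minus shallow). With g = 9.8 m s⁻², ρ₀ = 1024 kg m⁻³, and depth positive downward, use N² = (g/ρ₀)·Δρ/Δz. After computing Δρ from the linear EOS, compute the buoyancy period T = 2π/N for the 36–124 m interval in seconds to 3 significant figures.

ΔT = -4.0 K, ΔS = +2.48 psu (deep − shallow).
Δρ/ρ₀ = −αΔT + βΔS = 9.20 × 10⁻⁴ + 1.8848 × 10⁻³ = 2.8048 × 10⁻³, so Δρ ≈ 2.872 kg m⁻³.
N² = (g/ρ₀)·Δρ/Δz = g·(Δρ/ρ₀)/Δz = 9.8 × 2.8048 × 10⁻³ / 88 = 3.1235 × 10⁻⁴ s⁻².
N = √(3.1235 × 10⁻⁴) = 0.017673 rad s⁻¹ → T = 2π/N = 355.52 s ≈ 356 s.

356 s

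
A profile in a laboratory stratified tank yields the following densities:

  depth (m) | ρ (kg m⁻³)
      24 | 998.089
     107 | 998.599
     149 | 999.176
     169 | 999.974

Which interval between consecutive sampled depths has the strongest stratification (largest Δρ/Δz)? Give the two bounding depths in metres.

Compute the density gradient over each adjacent pair:
  24–107 m: Δρ/Δz = 0.510/83 = 6.1 × 10⁻³ kg m⁻⁴
  107–149 m: Δρ/Δz = 0.577/42 = 0.014 kg m⁻⁴
  149–169 m: Δρ/Δz = 0.798/20 = 0.040 kg m⁻⁴
The largest gradient is in the 149–169 m interval — the pycnocline.

149–169 m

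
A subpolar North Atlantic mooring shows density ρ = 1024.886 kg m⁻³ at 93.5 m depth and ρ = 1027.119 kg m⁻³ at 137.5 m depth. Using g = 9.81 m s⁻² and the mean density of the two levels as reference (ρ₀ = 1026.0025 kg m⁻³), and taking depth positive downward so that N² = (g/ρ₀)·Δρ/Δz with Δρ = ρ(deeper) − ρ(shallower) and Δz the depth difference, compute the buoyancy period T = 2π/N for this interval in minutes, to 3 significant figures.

4.75 min

Δρ = 1027.119 − 1024.886 = 2.233 kg m⁻³ over Δz = 137.5 − 93.5 = 44 m.
N² = (9.81/1026.0025) × (2.233/44) = 4.8524 × 10⁻⁴ s⁻².
N = √(4.8524 × 10⁻⁴) = 0.022028 rad s⁻¹, so T = 2π/N = 285.24 s = 4.7540 min ≈ 4.75 min.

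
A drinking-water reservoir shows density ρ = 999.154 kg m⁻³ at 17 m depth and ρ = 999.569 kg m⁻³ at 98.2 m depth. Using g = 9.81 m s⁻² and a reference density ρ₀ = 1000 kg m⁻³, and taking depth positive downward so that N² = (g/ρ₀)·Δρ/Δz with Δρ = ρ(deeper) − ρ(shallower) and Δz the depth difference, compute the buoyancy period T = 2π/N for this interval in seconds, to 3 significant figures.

Δρ = 999.569 − 999.154 = 0.415 kg m⁻³ over Δz = 98.2 − 17 = 81.2 m.
N² = (9.81/1000) × (0.415/81.2) = 5.0137 × 10⁻⁵ s⁻².
N = √(5.0137 × 10⁻⁵) = 7.0807 × 10⁻³ rad s⁻¹, so T = 2π/N = 887.37 s ≈ 887 s.

887 s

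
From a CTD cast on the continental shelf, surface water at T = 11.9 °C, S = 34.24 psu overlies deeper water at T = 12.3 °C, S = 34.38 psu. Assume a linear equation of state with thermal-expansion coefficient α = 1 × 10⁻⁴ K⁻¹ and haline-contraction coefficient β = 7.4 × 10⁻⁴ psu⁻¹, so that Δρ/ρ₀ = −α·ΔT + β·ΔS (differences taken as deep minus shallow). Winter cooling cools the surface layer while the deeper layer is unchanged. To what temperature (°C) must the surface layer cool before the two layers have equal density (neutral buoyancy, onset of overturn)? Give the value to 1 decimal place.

Neutral buoyancy requires Δρ = 0, i.e. −α(T_deep − T_surf′) + β(S_deep − S_surf) = 0.
T_surf′ = T_deep − (β/α)·ΔS = 12.3 − (7.4 × 10⁻⁴/1 × 10⁻⁴)·(+0.14) = 11.264 °C.
Cooling required: 11.9 − (11.264) = 0.636 °C.

11.3 °C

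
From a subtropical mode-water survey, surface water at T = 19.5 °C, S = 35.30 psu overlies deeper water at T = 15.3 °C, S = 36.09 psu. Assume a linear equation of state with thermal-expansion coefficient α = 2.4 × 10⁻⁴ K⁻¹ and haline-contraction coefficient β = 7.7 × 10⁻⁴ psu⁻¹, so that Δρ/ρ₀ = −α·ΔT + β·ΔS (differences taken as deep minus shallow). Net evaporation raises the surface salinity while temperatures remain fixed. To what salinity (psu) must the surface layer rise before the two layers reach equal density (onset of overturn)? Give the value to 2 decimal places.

Neutral buoyancy requires −α(T_deep − T_surf) + β(S_deep − S_surf′) = 0.
S_surf′ = S_deep − (α/β)·ΔT = 36.09 − (2.4 × 10⁻⁴/7.7 × 10⁻⁴)·(-4.2) = 37.3991 psu.
Increase required: 37.3991 − 35.30 = 2.0991 psu.

37.40 psu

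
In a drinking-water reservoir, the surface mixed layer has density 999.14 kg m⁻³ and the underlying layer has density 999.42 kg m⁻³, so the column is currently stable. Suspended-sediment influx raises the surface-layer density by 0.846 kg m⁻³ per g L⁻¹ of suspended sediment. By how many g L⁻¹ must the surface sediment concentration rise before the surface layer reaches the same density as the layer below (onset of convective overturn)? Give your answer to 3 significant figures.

Density deficit of the surface layer: 999.42 − 999.14 = 0.28 kg m⁻³.
Required change = 0.28 / 0.846 = 0.331 g L⁻¹.

0.331 g L⁻¹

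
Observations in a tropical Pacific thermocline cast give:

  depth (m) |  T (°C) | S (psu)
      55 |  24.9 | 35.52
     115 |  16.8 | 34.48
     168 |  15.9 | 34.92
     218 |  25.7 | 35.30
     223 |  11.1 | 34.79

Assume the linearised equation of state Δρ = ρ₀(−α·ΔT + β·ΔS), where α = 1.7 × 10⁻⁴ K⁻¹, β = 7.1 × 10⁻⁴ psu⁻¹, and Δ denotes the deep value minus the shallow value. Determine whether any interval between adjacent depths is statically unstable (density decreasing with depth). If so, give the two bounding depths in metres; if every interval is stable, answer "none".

168–218 m

Evaluate Δρ/ρ₀ = −αΔT + βΔS across each adjacent pair:
  55–115 m: −αΔT+βΔS = −(1.7 × 10⁻⁴)(-8.1)+(7.1 × 10⁻⁴)(-1.04) = 6.4 × 10⁻⁴ → stable
  115–168 m: −αΔT+βΔS = −(1.7 × 10⁻⁴)(-0.9)+(7.1 × 10⁻⁴)(+0.44) = 4.7 × 10⁻⁴ → stable
  168–218 m: −αΔT+βΔS = −(1.7 × 10⁻⁴)(+9.8)+(7.1 × 10⁻⁴)(+0.38) = -1.4 × 10⁻³ → UNSTABLE
  218–223 m: −αΔT+βΔS = −(1.7 × 10⁻⁴)(-14.6)+(7.1 × 10⁻⁴)(-0.51) = 2.1 × 10⁻³ → stable
The 168–218 m interval has Δρ < 0: lighter water underlies denser water.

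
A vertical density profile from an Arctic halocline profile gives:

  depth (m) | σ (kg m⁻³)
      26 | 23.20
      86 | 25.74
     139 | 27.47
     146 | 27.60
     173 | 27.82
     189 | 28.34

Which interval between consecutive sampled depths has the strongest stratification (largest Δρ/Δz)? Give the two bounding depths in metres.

Compute the density gradient over each adjacent pair:
  26–86 m: Δρ/Δz = 2.54/60 = 0.042 kg m⁻⁴
  86–139 m: Δρ/Δz = 1.73/53 = 0.033 kg m⁻⁴
  139–146 m: Δρ/Δz = 0.13/7 = 0.019 kg m⁻⁴
  146–173 m: Δρ/Δz = 0.22/27 = 8.1 × 10⁻³ kg m⁻⁴
  173–189 m: Δρ/Δz = 0.52/16 = 0.033 kg m⁻⁴
The largest gradient is in the 26–86 m interval — the pycnocline.

26–86 m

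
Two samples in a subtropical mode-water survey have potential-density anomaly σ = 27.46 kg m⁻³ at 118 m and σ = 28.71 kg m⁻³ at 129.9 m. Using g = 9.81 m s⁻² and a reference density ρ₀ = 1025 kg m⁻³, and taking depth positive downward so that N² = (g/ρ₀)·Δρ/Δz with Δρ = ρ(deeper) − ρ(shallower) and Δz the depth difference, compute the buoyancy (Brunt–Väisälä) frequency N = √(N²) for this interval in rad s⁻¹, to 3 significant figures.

Δρ = 1028.71 − 1027.46 = 1.25 kg m⁻³ over Δz = 129.9 − 118 = 11.9 m.
N² = (9.81/1025) × (1.25/11.9) = 1.0053 × 10⁻³ s⁻².
N = √(1.0053 × 10⁻³) = 0.031706 rad s⁻¹ ≈ 0.0317 rad s⁻¹.

0.0317 rad s⁻¹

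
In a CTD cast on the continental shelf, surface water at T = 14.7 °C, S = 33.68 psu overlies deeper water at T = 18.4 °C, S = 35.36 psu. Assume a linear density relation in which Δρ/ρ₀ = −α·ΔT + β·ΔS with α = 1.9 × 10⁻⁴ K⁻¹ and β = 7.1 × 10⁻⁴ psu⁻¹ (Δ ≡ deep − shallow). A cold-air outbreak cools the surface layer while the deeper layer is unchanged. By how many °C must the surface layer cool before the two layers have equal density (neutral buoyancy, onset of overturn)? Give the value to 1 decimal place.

2.6 °C

Neutral buoyancy requires Δρ = 0, i.e. −α(T_deep − T_surf′) + β(S_deep − S_surf) = 0.
T_surf′ = T_deep − (β/α)·ΔS = 18.4 − (7.1 × 10⁻⁴/1.9 × 10⁻⁴)·(+1.68) = 12.122 °C.
Cooling required: 14.7 − (12.122) = 2.578 °C.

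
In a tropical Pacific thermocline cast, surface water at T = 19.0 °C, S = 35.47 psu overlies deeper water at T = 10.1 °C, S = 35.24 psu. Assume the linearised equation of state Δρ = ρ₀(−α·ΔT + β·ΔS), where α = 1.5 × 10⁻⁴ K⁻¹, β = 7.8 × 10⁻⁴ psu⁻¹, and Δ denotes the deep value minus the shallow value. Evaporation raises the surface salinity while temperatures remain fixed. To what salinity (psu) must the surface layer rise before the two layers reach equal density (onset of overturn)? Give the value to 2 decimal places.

36.95 psu

Neutral buoyancy requires −α(T_deep − T_surf) + β(S_deep − S_surf′) = 0.
S_surf′ = S_deep − (α/β)·ΔT = 35.24 − (1.5 × 10⁻⁴/7.8 × 10⁻⁴)·(-8.9) = 36.9515 psu.
Increase required: 36.9515 − 35.47 = 1.4815 psu.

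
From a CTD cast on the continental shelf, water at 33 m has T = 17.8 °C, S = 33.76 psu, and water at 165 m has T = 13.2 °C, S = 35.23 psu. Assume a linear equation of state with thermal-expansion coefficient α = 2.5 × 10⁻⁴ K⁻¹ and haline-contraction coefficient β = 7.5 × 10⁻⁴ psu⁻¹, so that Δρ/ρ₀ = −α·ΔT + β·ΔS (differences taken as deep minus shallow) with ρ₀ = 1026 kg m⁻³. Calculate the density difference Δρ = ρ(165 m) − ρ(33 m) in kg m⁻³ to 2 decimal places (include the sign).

+2.31 kg m⁻³

ΔT = -4.6 K, ΔS = +1.47 psu (deep − shallow).
Δρ/ρ₀ = −(2.5 × 10⁻⁴)(-4.6) + (7.5 × 10⁻⁴)(+1.47) = 2.2525 × 10⁻³.
Δρ = 1026 × (2.2525 × 10⁻³) = +2.31 kg m⁻³.
Positive Δρ: denser below, stable.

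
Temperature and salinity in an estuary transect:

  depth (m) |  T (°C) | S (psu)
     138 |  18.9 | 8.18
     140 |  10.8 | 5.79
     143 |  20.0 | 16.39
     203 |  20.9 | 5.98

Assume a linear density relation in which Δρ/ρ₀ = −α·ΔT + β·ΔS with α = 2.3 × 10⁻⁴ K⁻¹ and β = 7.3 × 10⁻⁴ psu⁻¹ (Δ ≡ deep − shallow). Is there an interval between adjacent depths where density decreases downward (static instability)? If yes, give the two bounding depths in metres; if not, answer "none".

Evaluate Δρ/ρ₀ = −αΔT + βΔS across each adjacent pair:
  138–140 m: −αΔT+βΔS = −(2.3 × 10⁻⁴)(-8.1)+(7.3 × 10⁻⁴)(-2.39) = 1.2 × 10⁻⁴ → stable
  140–143 m: −αΔT+βΔS = −(2.3 × 10⁻⁴)(+9.2)+(7.3 × 10⁻⁴)(+10.60) = 5.6 × 10⁻³ → stable
  143–203 m: −αΔT+βΔS = −(2.3 × 10⁻⁴)(+0.9)+(7.3 × 10⁻⁴)(-10.41) = -7.8 × 10⁻³ → UNSTABLE
The 143–203 m interval has Δρ < 0: lighter water underlies denser water.

143–203 m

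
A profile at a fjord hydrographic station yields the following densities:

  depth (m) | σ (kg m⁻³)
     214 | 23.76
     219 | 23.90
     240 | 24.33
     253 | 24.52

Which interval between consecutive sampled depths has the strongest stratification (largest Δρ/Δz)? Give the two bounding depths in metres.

Compute the density gradient over each adjacent pair:
  214–219 m: Δρ/Δz = 0.14/5 = 0.028 kg m⁻⁴
  219–240 m: Δρ/Δz = 0.43/21 = 0.020 kg m⁻⁴
  240–253 m: Δρ/Δz = 0.19/13 = 0.015 kg m⁻⁴
The largest gradient is in the 214–219 m interval — the pycnocline.

214–219 m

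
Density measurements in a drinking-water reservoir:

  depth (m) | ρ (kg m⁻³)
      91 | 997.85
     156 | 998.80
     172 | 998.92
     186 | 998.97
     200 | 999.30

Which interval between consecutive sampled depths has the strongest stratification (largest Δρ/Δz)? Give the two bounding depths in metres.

Compute the density gradient over each adjacent pair:
  91–156 m: Δρ/Δz = 0.95/65 = 0.015 kg m⁻⁴
  156–172 m: Δρ/Δz = 0.12/16 = 7.5 × 10⁻³ kg m⁻⁴
  172–186 m: Δρ/Δz = 0.05/14 = 3.6 × 10⁻³ kg m⁻⁴
  186–200 m: Δρ/Δz = 0.33/14 = 0.024 kg m⁻⁴
The largest gradient is in the 186–200 m interval — the pycnocline.

186–200 m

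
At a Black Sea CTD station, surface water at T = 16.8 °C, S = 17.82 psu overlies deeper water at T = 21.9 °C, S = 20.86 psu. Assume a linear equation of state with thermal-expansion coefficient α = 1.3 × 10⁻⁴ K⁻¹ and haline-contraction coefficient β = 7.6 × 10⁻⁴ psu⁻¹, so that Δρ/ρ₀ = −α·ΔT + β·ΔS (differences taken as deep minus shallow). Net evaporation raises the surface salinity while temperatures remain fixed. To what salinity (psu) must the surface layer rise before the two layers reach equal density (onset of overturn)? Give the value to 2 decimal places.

Neutral buoyancy requires −α(T_deep − T_surf) + β(S_deep − S_surf′) = 0.
S_surf′ = S_deep − (α/β)·ΔT = 20.86 − (1.3 × 10⁻⁴/7.6 × 10⁻⁴)·(+5.1) = 19.9876 psu.
Increase required: 19.9876 − 17.82 = 2.1676 psu.

19.99 psu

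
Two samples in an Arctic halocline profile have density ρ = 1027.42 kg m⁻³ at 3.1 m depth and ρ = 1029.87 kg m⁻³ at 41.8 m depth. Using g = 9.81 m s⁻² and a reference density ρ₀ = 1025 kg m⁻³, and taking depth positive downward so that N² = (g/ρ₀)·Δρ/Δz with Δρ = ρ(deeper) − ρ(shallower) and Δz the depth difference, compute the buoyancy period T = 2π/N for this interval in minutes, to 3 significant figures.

Δρ = 1029.87 − 1027.42 = 2.45 kg m⁻³ over Δz = 41.8 − 3.1 = 38.7 m.
N² = (9.81/1025) × (2.45/38.7) = 6.0590 × 10⁻⁴ s⁻².
N = √(6.0590 × 10⁻⁴) = 0.024615 rad s⁻¹, so T = 2π/N = 255.26 s = 4.2543 min ≈ 4.25 min.

4.25 min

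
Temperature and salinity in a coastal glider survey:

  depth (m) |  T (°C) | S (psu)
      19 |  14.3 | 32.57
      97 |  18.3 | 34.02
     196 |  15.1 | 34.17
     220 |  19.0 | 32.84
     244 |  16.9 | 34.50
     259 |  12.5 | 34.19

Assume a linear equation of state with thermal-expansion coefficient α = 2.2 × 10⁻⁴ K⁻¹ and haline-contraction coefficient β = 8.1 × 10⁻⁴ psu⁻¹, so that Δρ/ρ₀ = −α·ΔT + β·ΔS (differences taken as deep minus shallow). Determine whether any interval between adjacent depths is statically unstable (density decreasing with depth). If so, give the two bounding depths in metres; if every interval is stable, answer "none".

196–220 m

Evaluate Δρ/ρ₀ = −αΔT + βΔS across each adjacent pair:
  19–97 m: −αΔT+βΔS = −(2.2 × 10⁻⁴)(+4.0)+(8.1 × 10⁻⁴)(+1.45) = 2.9 × 10⁻⁴ → stable
  97–196 m: −αΔT+βΔS = −(2.2 × 10⁻⁴)(-3.2)+(8.1 × 10⁻⁴)(+0.15) = 8.3 × 10⁻⁴ → stable
  196–220 m: −αΔT+βΔS = −(2.2 × 10⁻⁴)(+3.9)+(8.1 × 10⁻⁴)(-1.33) = -1.9 × 10⁻³ → UNSTABLE
  220–244 m: −αΔT+βΔS = −(2.2 × 10⁻⁴)(-2.1)+(8.1 × 10⁻⁴)(+1.66) = 1.8 × 10⁻³ → stable
  244–259 m: −αΔT+βΔS = −(2.2 × 10⁻⁴)(-4.4)+(8.1 × 10⁻⁴)(-0.31) = 7.2 × 10⁻⁴ → stable
The 196–220 m interval has Δρ < 0: lighter water underlies denser water.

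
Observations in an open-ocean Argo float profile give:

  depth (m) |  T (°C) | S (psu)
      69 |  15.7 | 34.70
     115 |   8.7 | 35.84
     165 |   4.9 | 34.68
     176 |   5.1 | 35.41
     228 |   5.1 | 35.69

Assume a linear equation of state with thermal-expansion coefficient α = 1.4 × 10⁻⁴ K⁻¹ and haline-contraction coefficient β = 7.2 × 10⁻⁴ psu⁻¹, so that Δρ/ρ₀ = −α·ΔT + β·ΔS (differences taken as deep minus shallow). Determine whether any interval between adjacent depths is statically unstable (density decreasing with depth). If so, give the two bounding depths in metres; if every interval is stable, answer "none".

Evaluate Δρ/ρ₀ = −αΔT + βΔS across each adjacent pair:
  69–115 m: −αΔT+βΔS = −(1.4 × 10⁻⁴)(-7.0)+(7.2 × 10⁻⁴)(+1.14) = 1.8 × 10⁻³ → stable
  115–165 m: −αΔT+βΔS = −(1.4 × 10⁻⁴)(-3.8)+(7.2 × 10⁻⁴)(-1.16) = -3.0 × 10⁻⁴ → UNSTABLE
  165–176 m: −αΔT+βΔS = −(1.4 × 10⁻⁴)(+0.2)+(7.2 × 10⁻⁴)(+0.73) = 5.0 × 10⁻⁴ → stable
  176–228 m: −αΔT+βΔS = −(1.4 × 10⁻⁴)(+0.0)+(7.2 × 10⁻⁴)(+0.28) = 2.0 × 10⁻⁴ → stable
The 115–165 m interval has Δρ < 0: lighter water underlies denser water.

115–165 m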